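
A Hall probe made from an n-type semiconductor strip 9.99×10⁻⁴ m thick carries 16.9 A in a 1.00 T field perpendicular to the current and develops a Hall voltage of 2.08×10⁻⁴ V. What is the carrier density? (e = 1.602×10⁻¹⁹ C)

n ≈ 5.08×10²⁶ m⁻³

From V_H = IB/(n e t), n = IB/(V_H e t).
n = (16.9)(1.00)/((2.08×10⁻⁴)(1.602×10⁻¹⁹)(9.99×10⁻⁴)) ≈ 5.08×10²⁶ m⁻³.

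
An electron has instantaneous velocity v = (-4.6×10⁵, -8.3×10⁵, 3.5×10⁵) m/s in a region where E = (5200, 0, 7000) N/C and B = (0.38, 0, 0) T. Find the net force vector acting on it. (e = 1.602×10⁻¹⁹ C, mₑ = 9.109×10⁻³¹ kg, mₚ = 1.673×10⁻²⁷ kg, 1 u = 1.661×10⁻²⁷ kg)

v×B = (0, 1.33×10⁵, 3.15×10⁵) N/C.
E + v×B = (5200, 1.33×10⁵, 3.22×10⁵) N/C.
F = q(E + v×B) = (−1.602×10⁻¹⁹ C)·(5200, 1.33×10⁵, 3.22×10⁵) = (-8.33×10⁻¹⁶, -2.13×10⁻¹⁴, -5.16×10⁻¹⁴) N.

F ≈ (-8.33×10⁻¹⁶, -2.13×10⁻¹⁴, -5.16×10⁻¹⁴) N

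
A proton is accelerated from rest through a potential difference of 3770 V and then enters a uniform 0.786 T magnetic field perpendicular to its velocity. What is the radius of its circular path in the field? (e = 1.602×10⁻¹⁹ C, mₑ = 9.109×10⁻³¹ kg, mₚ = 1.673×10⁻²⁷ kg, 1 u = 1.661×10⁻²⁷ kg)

Acceleration: |q|V = ½mv² ⇒ v = √(2|q|V/m) = √(2·1.602×10⁻¹⁹·3770/1.673×10⁻²⁷) ≈ 8.497×10⁵ m/s.
In the field: r = mv/(|q|B) = (1.673×10⁻²⁷)(8.497×10⁵)/((1.602×10⁻¹⁹)(0.786)) ≈ 0.0113 m.

r ≈ 0.0113 m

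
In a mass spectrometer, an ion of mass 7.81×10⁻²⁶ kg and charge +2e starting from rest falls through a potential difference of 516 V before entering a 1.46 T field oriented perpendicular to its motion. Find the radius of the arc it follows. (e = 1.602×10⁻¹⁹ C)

r ≈ 0.0109 m

Acceleration: |q|V = ½mv² ⇒ v = √(2|q|V/m) = √(2·3.204×10⁻¹⁹·516/7.81×10⁻²⁶) ≈ 6.507×10⁴ m/s.
In the field: r = mv/(|q|B) = (7.81×10⁻²⁶)(6.507×10⁴)/((3.204×10⁻¹⁹)(1.46)) ≈ 0.0109 m.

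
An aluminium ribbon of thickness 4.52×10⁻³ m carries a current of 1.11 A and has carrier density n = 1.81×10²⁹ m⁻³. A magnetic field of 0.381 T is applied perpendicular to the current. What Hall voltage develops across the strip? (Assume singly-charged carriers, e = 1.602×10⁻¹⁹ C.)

V_H ≈ 3.23×10⁻⁹ V

V_H = IB/(n e t).
V_H = (1.11)(0.381)/((1.81×10²⁹)(1.602×10⁻¹⁹)(4.52×10⁻³)) ≈ 3.23×10⁻⁹ V.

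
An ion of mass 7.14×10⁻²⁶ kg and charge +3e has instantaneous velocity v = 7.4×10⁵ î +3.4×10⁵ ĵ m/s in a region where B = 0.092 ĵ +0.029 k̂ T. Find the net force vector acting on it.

v×B = (9860, -2.15×10⁴, 6.81×10⁴) N/C.
F = q v×B = (4.806×10⁻¹⁹ C)·(9860, -2.15×10⁴, 6.81×10⁴) = (4.74×10⁻¹⁵, -1.03×10⁻¹⁴, 3.27×10⁻¹⁴) N.

F ≈ (4.74×10⁻¹⁵, -1.03×10⁻¹⁴, 3.27×10⁻¹⁴) N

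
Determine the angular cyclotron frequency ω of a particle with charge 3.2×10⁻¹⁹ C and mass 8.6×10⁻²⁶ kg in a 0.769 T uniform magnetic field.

ω = |q|B/m.
ω = (3.2×10⁻¹⁹)(0.769)/8.6×10⁻²⁶ ≈ 2.86×10⁶ rad/s.

ω ≈ 2.86×10⁶ rad/s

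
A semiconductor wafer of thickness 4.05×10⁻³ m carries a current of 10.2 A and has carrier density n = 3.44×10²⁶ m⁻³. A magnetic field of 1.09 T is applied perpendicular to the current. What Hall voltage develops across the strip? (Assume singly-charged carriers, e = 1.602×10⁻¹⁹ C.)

V_H = IB/(n e t).
V_H = (10.2)(1.09)/((3.44×10²⁶)(1.602×10⁻¹⁹)(4.05×10⁻³)) ≈ 4.98×10⁻⁵ V.

V_H ≈ 4.98×10⁻⁵ V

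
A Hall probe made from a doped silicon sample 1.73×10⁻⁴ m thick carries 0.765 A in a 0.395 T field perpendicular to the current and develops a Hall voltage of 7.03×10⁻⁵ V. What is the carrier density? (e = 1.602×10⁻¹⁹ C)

From V_H = IB/(n e t), n = IB/(V_H e t).
n = (0.765)(0.395)/((7.03×10⁻⁵)(1.602×10⁻¹⁹)(1.73×10⁻⁴)) ≈ 1.55×10²⁶ m⁻³.

n ≈ 1.55×10²⁶ m⁻³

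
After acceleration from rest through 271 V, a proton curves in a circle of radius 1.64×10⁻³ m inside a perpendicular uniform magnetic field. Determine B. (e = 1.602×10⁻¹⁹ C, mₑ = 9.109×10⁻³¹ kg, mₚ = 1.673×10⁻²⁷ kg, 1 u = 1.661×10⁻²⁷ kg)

v = √(2|q|V/m) = √(2·1.602×10⁻¹⁹·271/1.673×10⁻²⁷) ≈ 2.278×10⁵ m/s.
B = mv/(|q|r) = (1.673×10⁻²⁷)(2.278×10⁵)/((1.602×10⁻¹⁹)(1.64×10⁻³)) ≈ 1.45 T.

B ≈ 1.45 T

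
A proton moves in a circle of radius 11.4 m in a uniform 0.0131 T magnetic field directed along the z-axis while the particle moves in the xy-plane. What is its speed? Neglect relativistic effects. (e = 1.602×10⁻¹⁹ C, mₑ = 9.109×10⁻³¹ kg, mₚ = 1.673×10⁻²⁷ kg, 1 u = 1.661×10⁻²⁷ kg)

From |q|vB = mv²/r, v = |q|Br/m.
v = (1.602×10⁻¹⁹)(0.0131)(11.4)/1.673×10⁻²⁷ ≈ 1.43×10⁷ m/s.

v ≈ 1.43×10⁷ m/s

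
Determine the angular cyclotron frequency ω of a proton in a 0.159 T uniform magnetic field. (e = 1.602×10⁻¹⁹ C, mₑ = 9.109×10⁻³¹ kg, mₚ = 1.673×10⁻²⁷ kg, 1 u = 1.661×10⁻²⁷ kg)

ω ≈ 1.52×10⁷ rad/s

ω = |q|B/m.
ω = (1.602×10⁻¹⁹)(0.159)/1.673×10⁻²⁷ ≈ 1.52×10⁷ rad/s.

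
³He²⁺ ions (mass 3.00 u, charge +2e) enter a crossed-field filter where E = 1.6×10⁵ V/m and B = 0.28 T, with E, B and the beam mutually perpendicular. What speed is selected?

For undeflected motion the electric and magnetic forces balance: qE = qvB.
v = E/B = 1.6×10⁵/0.28 = 5.7×10⁵ m/s.

v = 5.7×10⁵ m/s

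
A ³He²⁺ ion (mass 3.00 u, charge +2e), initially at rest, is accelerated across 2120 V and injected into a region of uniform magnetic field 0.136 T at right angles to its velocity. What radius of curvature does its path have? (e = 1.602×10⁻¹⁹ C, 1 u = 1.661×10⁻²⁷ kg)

r ≈ 0.0597 m

Acceleration: |q|V = ½mv² ⇒ v = √(2|q|V/m) = √(2·3.204×10⁻¹⁹·2120/4.983×10⁻²⁷) ≈ 5.221×10⁵ m/s.
In the field: r = mv/(|q|B) = (4.983×10⁻²⁷)(5.221×10⁵)/((3.204×10⁻¹⁹)(0.136)) ≈ 0.0597 m.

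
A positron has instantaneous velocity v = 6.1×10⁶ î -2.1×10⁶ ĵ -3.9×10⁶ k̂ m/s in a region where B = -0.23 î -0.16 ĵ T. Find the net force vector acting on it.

F ≈ (-1.00×10⁻¹³, 1.44×10⁻¹³, -2.34×10⁻¹³) N

v×B = (-6.24×10⁵, 8.97×10⁵, -1.46×10⁶) N/C.
F = q v×B = (1.602×10⁻¹⁹ C)·(-6.24×10⁵, 8.97×10⁵, -1.46×10⁶) = (-1.00×10⁻¹³, 1.44×10⁻¹³, -2.34×10⁻¹³) N.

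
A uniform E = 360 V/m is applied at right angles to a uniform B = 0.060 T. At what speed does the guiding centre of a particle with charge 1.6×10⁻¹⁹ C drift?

v_d ≈ 6000 m/s

The steady drift has the magnetic force balancing the electric force, so v_d = E/B.
v_d = 360/0.060 = 6000 m/s.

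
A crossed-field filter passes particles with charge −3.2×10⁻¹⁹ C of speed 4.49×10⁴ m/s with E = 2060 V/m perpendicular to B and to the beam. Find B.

B = 0.0459 T

Balance of forces in the selector: qE = qvB ⇒ B = E/v.
B = 2060/4.49×10⁴ = 0.0459 T.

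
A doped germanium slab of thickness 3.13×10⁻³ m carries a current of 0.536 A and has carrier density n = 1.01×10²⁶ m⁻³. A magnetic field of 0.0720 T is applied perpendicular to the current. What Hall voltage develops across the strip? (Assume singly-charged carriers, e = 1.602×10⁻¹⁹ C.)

V_H ≈ 7.62×10⁻⁷ V

V_H = IB/(n e t).
V_H = (0.536)(0.0720)/((1.01×10²⁶)(1.602×10⁻¹⁹)(3.13×10⁻³)) ≈ 7.62×10⁻⁷ V.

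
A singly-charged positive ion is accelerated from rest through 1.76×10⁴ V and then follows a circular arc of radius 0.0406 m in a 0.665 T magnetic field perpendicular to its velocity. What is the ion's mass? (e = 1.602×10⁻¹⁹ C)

Combine |q|V = ½mv² and r = mv/(|q|B): eliminate v to get m = qB²r²/(2V).
m = (1.602×10⁻¹⁹)(0.665)²(0.0406)²/(2·1.76×10⁴) ≈ 3.32×10⁻²⁷ kg.

m ≈ 3.32×10⁻²⁷ kg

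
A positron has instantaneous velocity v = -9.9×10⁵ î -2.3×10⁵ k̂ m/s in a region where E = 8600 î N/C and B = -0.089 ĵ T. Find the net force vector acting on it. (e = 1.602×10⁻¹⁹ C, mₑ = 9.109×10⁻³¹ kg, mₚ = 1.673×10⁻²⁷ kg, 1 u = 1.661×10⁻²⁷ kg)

v×B = (-2.05×10⁴, 0, 8.81×10⁴) N/C.
E + v×B = (-1.19×10⁴, 0, 8.81×10⁴) N/C.
F = q(E + v×B) = (1.602×10⁻¹⁹ C)·(-1.19×10⁴, 0, 8.81×10⁴) = (-1.90×10⁻¹⁵, 0, 1.41×10⁻¹⁴) N.

F ≈ (-1.90×10⁻¹⁵, 0, 1.41×10⁻¹⁴) N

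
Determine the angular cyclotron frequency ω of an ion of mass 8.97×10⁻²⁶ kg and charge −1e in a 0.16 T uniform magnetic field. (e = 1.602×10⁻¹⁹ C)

ω = |q|B/m.
ω = (1.602×10⁻¹⁹)(0.16)/8.97×10⁻²⁶ ≈ 2.9×10⁵ rad/s.

ω ≈ 2.9×10⁵ rad/s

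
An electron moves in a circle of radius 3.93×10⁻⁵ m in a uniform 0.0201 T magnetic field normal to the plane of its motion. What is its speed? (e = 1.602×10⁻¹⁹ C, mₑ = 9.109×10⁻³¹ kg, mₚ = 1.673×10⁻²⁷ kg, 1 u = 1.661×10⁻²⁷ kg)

v ≈ 1.39×10⁵ m/s

From |q|vB = mv²/r, v = |q|Br/m.
v = (1.602×10⁻¹⁹)(0.0201)(3.93×10⁻⁵)/9.109×10⁻³¹ ≈ 1.39×10⁵ m/s.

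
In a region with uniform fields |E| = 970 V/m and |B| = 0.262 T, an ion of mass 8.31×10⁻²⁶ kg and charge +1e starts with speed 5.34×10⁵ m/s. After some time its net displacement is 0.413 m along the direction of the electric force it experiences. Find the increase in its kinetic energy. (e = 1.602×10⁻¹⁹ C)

ΔKE ≈ 6.42×10⁻¹⁷ J

The magnetic force is always ⟂ v and does no work; only the electric force changes KE.
ΔKE = F_E · d = |q|E d = (1.602×10⁻¹⁹)(970)(0.413) ≈ 6.42×10⁻¹⁷ J.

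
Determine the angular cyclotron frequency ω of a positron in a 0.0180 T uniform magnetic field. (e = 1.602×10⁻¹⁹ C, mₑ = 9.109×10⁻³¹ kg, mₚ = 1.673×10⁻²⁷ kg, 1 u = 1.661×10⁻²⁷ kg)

ω = |q|B/m.
ω = (1.602×10⁻¹⁹)(0.0180)/9.109×10⁻³¹ ≈ 3.17×10⁹ rad/s.

ω ≈ 3.17×10⁹ rad/s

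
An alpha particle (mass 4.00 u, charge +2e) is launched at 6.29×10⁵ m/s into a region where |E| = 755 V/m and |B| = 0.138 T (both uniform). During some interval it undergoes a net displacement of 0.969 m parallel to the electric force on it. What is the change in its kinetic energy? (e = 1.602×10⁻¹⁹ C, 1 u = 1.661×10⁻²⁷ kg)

ΔKE ≈ 2.34×10⁻¹⁶ J

The magnetic force is always ⟂ v and does no work; only the electric force changes KE.
ΔKE = F_E · d = |q|E d = (3.204×10⁻¹⁹)(755)(0.969) ≈ 2.34×10⁻¹⁶ J.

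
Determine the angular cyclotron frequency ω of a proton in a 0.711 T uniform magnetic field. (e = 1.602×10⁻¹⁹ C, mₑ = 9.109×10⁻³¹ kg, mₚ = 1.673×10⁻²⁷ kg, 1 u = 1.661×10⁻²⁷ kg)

ω = |q|B/m.
ω = (1.602×10⁻¹⁹)(0.711)/1.673×10⁻²⁷ ≈ 6.81×10⁷ rad/s.

ω ≈ 6.81×10⁷ rad/s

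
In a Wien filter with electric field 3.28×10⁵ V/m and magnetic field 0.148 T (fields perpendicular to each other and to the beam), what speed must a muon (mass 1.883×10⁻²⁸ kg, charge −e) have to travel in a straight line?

Straight-line motion ⇒ electric and magnetic forces cancel, so E = vB.
v = E/B = 3.28×10⁵/0.148 = 2.22×10⁶ m/s.

v = 2.22×10⁶ m/s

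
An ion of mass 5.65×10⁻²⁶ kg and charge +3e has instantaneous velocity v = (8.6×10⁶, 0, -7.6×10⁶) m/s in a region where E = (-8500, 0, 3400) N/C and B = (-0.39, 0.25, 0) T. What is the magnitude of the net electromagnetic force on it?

v×B = (1.90×10⁶, 2.96×10⁶, 2.15×10⁶) N/C.
E + v×B = (1.89×10⁶, 2.96×10⁶, 2.15×10⁶) N/C.
F = q(E + v×B) = (4.806×10⁻¹⁹ C)·(1.89×10⁶, 2.96×10⁶, 2.15×10⁶) = (9.09×10⁻¹³, 1.42×10⁻¹², 1.03×10⁻¹²) N.
|F| = 1.98×10⁻¹² N.

|F| ≈ 1.98×10⁻¹² N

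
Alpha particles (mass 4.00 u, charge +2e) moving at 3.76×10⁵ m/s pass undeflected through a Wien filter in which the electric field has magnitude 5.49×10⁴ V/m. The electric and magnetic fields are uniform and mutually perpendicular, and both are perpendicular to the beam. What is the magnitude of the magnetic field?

B = 0.146 T

Balance of forces in the selector: qE = qvB ⇒ B = E/v.
B = 5.49×10⁴/3.76×10⁵ = 0.146 T.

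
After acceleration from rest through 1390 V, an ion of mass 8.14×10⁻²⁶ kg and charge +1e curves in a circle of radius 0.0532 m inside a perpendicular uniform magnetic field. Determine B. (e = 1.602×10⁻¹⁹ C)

v = √(2|q|V/m) = √(2·1.602×10⁻¹⁹·1390/8.14×10⁻²⁶) ≈ 7.397×10⁴ m/s.
B = mv/(|q|r) = (8.14×10⁻²⁶)(7.397×10⁴)/((1.602×10⁻¹⁹)(0.0532)) ≈ 0.706 T.

B ≈ 0.706 T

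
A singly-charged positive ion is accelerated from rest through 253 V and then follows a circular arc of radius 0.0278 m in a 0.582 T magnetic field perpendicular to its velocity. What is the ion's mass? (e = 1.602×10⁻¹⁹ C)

m ≈ 8.29×10⁻²⁶ kg

Combine |q|V = ½mv² and r = mv/(|q|B): eliminate v to get m = qB²r²/(2V).
m = (1.602×10⁻¹⁹)(0.582)²(0.0278)²/(2·253) ≈ 8.29×10⁻²⁶ kg.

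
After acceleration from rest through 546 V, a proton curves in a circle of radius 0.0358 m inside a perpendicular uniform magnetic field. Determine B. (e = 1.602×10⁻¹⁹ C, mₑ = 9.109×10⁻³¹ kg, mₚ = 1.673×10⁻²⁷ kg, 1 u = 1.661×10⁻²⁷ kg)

B ≈ 0.0943 T

v = √(2|q|V/m) = √(2·1.602×10⁻¹⁹·546/1.673×10⁻²⁷) ≈ 3.234×10⁵ m/s.
B = mv/(|q|r) = (1.673×10⁻²⁷)(3.234×10⁵)/((1.602×10⁻¹⁹)(0.0358)) ≈ 0.0943 T.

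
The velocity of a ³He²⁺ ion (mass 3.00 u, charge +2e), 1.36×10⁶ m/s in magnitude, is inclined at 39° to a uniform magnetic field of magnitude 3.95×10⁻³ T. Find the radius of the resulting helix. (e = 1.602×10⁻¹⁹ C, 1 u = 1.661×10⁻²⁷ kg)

v⊥ = v sinθ = 1.36×10⁶·sin39° ≈ 8.559×10⁵ m/s.
r = m v⊥/(|q|B) = (4.983×10⁻²⁷)(8.559×10⁵)/((3.204×10⁻¹⁹)(3.95×10⁻³)) ≈ 3.37 m.

r ≈ 3.37 m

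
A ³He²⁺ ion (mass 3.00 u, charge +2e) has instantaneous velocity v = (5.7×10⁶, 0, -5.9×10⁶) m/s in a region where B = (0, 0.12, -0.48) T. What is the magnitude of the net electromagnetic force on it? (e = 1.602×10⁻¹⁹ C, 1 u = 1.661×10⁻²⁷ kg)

|F| ≈ 9.32×10⁻¹³ N

v×B = (7.08×10⁵, 2.74×10⁶, 6.84×10⁵) N/C.
F = q v×B = (3.204×10⁻¹⁹ C)·(7.08×10⁵, 2.74×10⁶, 6.84×10⁵) = (2.27×10⁻¹³, 8.77×10⁻¹³, 2.19×10⁻¹³) N.
|F| = 9.32×10⁻¹³ N.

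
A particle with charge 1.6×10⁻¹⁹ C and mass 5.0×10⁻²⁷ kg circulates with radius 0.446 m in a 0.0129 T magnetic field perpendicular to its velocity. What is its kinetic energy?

KE ≈ 529 eV

v = |q|Br/m, then KE = ½mv² = (qBr)²/(2m).
v = (1.6×10⁻¹⁹)(0.0129)(0.446)/5.0×10⁻²⁷ ≈ 1.841×10⁵ m/s.
KE = ½(5.0×10⁻²⁷)(1.841×10⁵)² ≈ 8.47×10⁻¹⁷ J = 529 eV.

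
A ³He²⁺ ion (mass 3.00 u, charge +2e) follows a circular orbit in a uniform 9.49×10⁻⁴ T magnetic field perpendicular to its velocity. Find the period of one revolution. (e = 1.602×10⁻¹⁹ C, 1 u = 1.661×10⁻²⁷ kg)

The cyclotron period depends only on m, q, B: T = 2πm/(|q|B).
T = 2π(4.983×10⁻²⁷)/((3.204×10⁻¹⁹)(9.49×10⁻⁴)) ≈ 1.03×10⁻⁴ s.

T ≈ 1.03×10⁻⁴ s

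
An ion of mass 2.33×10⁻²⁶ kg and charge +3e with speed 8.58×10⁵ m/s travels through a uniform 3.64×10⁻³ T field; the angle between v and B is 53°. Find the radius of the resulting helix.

r ≈ 9.13 m

v⊥ = v sinθ = 8.58×10⁵·sin53° ≈ 6.852×10⁵ m/s.
r = m v⊥/(|q|B) = (2.33×10⁻²⁶)(6.852×10⁵)/((4.806×10⁻¹⁹)(3.64×10⁻³)) ≈ 9.13 m.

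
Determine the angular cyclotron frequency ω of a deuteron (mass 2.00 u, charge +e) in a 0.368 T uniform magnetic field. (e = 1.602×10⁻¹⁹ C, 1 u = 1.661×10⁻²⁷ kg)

ω = |q|B/m.
ω = (1.602×10⁻¹⁹)(0.368)/3.322×10⁻²⁷ ≈ 1.77×10⁷ rad/s.

ω ≈ 1.77×10⁷ rad/s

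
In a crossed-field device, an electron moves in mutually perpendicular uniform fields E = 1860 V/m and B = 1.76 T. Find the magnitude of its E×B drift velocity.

v_d ≈ 1060 m/s

The steady drift has the magnetic force balancing the electric force, so v_d = E/B.
v_d = 1860/1.76 = 1060 m/s.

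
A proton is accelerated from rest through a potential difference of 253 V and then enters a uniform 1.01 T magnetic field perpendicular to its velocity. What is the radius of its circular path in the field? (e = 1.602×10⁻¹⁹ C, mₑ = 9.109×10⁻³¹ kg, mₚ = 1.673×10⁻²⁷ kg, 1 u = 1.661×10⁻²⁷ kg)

r ≈ 2.28×10⁻³ m

Acceleration: |q|V = ½mv² ⇒ v = √(2|q|V/m) = √(2·1.602×10⁻¹⁹·253/1.673×10⁻²⁷) ≈ 2.201×10⁵ m/s.
In the field: r = mv/(|q|B) = (1.673×10⁻²⁷)(2.201×10⁵)/((1.602×10⁻¹⁹)(1.01)) ≈ 2.28×10⁻³ m.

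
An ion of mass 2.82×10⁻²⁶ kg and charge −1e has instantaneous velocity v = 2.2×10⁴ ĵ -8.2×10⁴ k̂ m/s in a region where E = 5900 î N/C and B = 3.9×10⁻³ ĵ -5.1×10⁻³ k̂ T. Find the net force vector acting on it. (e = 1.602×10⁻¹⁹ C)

F ≈ (-9.78×10⁻¹⁶, 0, 0) N

v×B = (208, 0, 0) N/C.
E + v×B = (6110, 0, 0) N/C.
F = q(E + v×B) = (−1.602×10⁻¹⁹ C)·(6110, 0, 0) = (-9.78×10⁻¹⁶, 0, 0) N.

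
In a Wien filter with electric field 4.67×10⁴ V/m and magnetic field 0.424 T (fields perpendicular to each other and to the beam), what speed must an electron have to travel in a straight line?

Straight-line motion ⇒ electric and magnetic forces cancel, so E = vB.
v = E/B = 4.67×10⁴/0.424 = 1.10×10⁵ m/s.

v = 1.10×10⁵ m/s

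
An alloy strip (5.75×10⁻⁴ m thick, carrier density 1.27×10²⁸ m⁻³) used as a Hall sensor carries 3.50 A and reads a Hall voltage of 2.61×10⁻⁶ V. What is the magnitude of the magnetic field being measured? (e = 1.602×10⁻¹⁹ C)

B ≈ 0.872 T

From V_H = IB/(n e t), B = V_H n e t / I.
B = (2.61×10⁻⁶)(1.27×10²⁸)(1.602×10⁻¹⁹)(5.75×10⁻⁴)/3.50 ≈ 0.872 T.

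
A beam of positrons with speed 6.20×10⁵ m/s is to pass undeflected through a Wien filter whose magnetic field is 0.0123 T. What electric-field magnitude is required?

For straight-line motion qE = qvB, so E = vB.
E = 6.20×10⁵ × 0.0123 = 7630 V/m.

E = 7630 V/m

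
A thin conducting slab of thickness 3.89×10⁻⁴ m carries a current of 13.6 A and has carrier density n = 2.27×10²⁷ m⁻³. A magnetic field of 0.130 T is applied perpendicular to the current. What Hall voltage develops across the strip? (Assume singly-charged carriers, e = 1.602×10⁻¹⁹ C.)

V_H = IB/(n e t).
V_H = (13.6)(0.130)/((2.27×10²⁷)(1.602×10⁻¹⁹)(3.89×10⁻⁴)) ≈ 1.25×10⁻⁵ V.

V_H ≈ 1.25×10⁻⁵ V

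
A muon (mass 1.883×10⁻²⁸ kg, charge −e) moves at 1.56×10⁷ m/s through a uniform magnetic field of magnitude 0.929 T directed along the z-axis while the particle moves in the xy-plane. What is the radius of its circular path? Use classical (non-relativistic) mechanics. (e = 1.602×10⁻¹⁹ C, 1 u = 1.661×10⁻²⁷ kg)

The magnetic force provides the centripetal force: |q|vB = mv²/r.
r = mv/(|q|B) = (1.883×10⁻²⁸)(1.56×10⁷)/((1.602×10⁻¹⁹)(0.929)) ≈ 0.0197 m.

r ≈ 0.0197 m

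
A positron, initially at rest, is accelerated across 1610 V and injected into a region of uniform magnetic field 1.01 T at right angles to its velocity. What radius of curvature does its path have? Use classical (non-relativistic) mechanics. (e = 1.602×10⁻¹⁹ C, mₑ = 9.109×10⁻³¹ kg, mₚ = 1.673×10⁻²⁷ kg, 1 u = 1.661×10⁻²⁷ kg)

r ≈ 1.34×10⁻⁴ m

Acceleration: |q|V = ½mv² ⇒ v = √(2|q|V/m) = √(2·1.602×10⁻¹⁹·1610/9.109×10⁻³¹) ≈ 2.380×10⁷ m/s.
In the field: r = mv/(|q|B) = (9.109×10⁻³¹)(2.380×10⁷)/((1.602×10⁻¹⁹)(1.01)) ≈ 1.34×10⁻⁴ m.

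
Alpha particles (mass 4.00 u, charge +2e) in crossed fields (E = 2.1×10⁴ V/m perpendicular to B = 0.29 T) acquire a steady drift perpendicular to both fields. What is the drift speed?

The steady drift has the magnetic force balancing the electric force, so v_d = E/B.
v_d = 2.1×10⁴/0.29 = 7.2×10⁴ m/s.

v_d ≈ 7.2×10⁴ m/s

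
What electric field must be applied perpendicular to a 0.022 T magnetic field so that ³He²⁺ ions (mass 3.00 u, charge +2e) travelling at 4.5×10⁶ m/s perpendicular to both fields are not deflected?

E = 9.9×10⁴ V/m

For straight-line motion qE = qvB, so E = vB.
E = 4.5×10⁶ × 0.022 = 9.9×10⁴ V/m.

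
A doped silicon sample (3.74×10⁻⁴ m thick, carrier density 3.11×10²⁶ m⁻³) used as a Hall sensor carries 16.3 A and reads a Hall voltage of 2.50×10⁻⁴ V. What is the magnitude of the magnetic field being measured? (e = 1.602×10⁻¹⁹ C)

From V_H = IB/(n e t), B = V_H n e t / I.
B = (2.50×10⁻⁴)(3.11×10²⁶)(1.602×10⁻¹⁹)(3.74×10⁻⁴)/16.3 ≈ 0.286 T.

B ≈ 0.286 T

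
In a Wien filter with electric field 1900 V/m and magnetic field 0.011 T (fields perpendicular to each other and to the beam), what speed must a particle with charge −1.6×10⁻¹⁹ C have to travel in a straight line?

For undeflected motion the electric and magnetic forces balance: qE = qvB.
v = E/B = 1900/0.011 = 1.7×10⁵ m/s.

v = 1.7×10⁵ m/s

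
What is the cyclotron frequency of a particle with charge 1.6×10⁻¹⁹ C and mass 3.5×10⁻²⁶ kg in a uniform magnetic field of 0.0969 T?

f ≈ 7.05×10⁴ Hz

f = |q|B/(2πm).
f = (1.6×10⁻¹⁹)(0.0969)/(2π·3.5×10⁻²⁶) ≈ 7.05×10⁴ Hz.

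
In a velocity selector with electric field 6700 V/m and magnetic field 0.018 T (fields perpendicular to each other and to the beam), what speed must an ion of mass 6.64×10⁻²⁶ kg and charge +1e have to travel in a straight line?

v = 3.7×10⁵ m/s

For undeflected motion the electric and magnetic forces balance: qE = qvB.
v = E/B = 6700/0.018 = 3.7×10⁵ m/s.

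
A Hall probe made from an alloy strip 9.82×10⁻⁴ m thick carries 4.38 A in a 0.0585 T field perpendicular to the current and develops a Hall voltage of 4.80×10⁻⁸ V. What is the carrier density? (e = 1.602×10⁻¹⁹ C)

From V_H = IB/(n e t), n = IB/(V_H e t).
n = (4.38)(0.0585)/((4.80×10⁻⁸)(1.602×10⁻¹⁹)(9.82×10⁻⁴)) ≈ 3.39×10²⁸ m⁻³.

n ≈ 3.39×10²⁸ m⁻³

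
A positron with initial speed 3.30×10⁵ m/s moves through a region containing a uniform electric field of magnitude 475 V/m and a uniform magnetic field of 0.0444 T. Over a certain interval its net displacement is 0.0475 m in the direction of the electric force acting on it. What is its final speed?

B does no work; ΔKE = |q|E d.
½mv_f² = ½mv₀² + |q|Ed = ½(9.109×10⁻³¹)(3.30×10⁵)² + (1.602×10⁻¹⁹)(475)(0.0475) ≈ 4.960×10⁻²⁰ J + 3.615×10⁻¹⁸ J ≈ 3.664×10⁻¹⁸ J.
v_f = √(2·3.664×10⁻¹⁸/9.109×10⁻³¹) ≈ 2.84×10⁶ m/s.

v_f ≈ 2.84×10⁶ m/s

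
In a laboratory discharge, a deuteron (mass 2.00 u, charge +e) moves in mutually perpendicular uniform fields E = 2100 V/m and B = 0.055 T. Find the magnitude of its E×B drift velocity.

The steady drift has the magnetic force balancing the electric force, so v_d = E/B.
v_d = 2100/0.055 = 3.8×10⁴ m/s.

v_d ≈ 3.8×10⁴ m/s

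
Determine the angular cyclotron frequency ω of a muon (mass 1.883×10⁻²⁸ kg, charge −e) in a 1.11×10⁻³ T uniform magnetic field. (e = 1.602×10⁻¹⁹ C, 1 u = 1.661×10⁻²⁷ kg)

ω = |q|B/m.
ω = (1.602×10⁻¹⁹)(1.11×10⁻³)/1.883×10⁻²⁸ ≈ 9.44×10⁵ rad/s.

ω ≈ 9.44×10⁵ rad/s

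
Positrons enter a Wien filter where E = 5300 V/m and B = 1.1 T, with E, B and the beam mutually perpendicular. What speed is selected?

v = 4800 m/s

Zero net Lorentz force requires |qE| = |q v×B|, i.e. E = vB.
v = E/B = 5300/1.1 = 4800 m/s.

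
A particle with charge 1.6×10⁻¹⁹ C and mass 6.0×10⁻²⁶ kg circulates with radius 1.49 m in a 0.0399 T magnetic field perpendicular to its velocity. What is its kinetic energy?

v = |q|Br/m, then KE = ½mv² = (qBr)²/(2m).
v = (1.6×10⁻¹⁹)(0.0399)(1.49)/6.0×10⁻²⁶ ≈ 1.585×10⁵ m/s.
KE = ½(6.0×10⁻²⁶)(1.585×10⁵)² ≈ 7.54×10⁻¹⁶ J = 4710 eV.

KE ≈ 4710 eV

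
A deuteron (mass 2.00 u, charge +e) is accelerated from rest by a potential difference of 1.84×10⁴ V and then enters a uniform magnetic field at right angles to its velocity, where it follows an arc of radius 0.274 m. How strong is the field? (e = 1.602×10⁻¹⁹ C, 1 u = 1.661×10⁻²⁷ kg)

B ≈ 0.101 T

v = √(2|q|V/m) = √(2·1.602×10⁻¹⁹·1.84×10⁴/3.322×10⁻²⁷) ≈ 1.332×10⁶ m/s.
B = mv/(|q|r) = (3.322×10⁻²⁷)(1.332×10⁶)/((1.602×10⁻¹⁹)(0.274)) ≈ 0.101 T.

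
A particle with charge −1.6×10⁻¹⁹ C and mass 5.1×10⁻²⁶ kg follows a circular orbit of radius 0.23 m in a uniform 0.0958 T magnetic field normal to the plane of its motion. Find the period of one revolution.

T ≈ 2.09×10⁻⁵ s

The cyclotron period depends only on m, q, B: T = 2πm/(|q|B).
T = 2π(5.1×10⁻²⁶)/((1.6×10⁻¹⁹)(0.0958)) ≈ 2.09×10⁻⁵ s.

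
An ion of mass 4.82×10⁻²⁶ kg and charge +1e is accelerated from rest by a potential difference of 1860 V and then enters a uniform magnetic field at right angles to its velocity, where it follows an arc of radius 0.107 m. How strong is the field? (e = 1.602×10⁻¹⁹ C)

B ≈ 0.313 T

v = √(2|q|V/m) = √(2·1.602×10⁻¹⁹·1860/4.82×10⁻²⁶) ≈ 1.112×10⁵ m/s.
B = mv/(|q|r) = (4.82×10⁻²⁶)(1.112×10⁵)/((1.602×10⁻¹⁹)(0.107)) ≈ 0.313 T.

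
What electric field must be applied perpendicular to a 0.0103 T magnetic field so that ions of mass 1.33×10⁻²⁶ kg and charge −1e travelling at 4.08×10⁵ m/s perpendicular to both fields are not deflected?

E = 4200 V/m

For straight-line motion qE = qvB, so E = vB.
E = 4.08×10⁵ × 0.0103 = 4200 V/m.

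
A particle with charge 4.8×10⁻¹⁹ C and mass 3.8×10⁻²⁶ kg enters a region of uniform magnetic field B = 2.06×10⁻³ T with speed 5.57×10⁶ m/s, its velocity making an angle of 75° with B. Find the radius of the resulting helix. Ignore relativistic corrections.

v⊥ = v sinθ = 5.57×10⁶·sin75° ≈ 5.380×10⁶ m/s.
r = m v⊥/(|q|B) = (3.8×10⁻²⁶)(5.380×10⁶)/((4.8×10⁻¹⁹)(2.06×10⁻³)) ≈ 207 m.

r ≈ 207 m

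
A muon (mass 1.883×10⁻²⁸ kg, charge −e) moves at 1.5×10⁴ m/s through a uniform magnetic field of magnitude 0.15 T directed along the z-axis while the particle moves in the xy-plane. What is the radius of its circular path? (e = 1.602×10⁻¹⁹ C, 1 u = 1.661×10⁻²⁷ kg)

r ≈ 1.2×10⁻⁴ m

The magnetic force provides the centripetal force: |q|vB = mv²/r.
r = mv/(|q|B) = (1.883×10⁻²⁸)(1.5×10⁴)/((1.602×10⁻¹⁹)(0.15)) ≈ 1.2×10⁻⁴ m.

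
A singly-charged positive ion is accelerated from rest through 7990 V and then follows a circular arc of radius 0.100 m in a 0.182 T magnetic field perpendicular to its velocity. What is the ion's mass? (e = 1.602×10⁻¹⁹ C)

Combine |q|V = ½mv² and r = mv/(|q|B): eliminate v to get m = qB²r²/(2V).
m = (1.602×10⁻¹⁹)(0.182)²(0.100)²/(2·7990) ≈ 3.32×10⁻²⁷ kg.

m ≈ 3.32×10⁻²⁷ kg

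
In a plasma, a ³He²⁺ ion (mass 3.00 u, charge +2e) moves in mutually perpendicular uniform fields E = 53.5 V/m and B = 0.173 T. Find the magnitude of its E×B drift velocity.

v_d ≈ 309 m/s

The E×B drift speed is v_d = E/B.
v_d = 53.5/0.173 = 309 m/s.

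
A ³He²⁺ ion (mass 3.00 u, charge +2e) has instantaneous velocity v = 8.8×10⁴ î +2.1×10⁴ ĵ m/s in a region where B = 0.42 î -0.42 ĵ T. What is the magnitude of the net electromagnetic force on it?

|F| ≈ 1.47×10⁻¹⁴ N

v×B = (0, 0, -4.58×10⁴) N/C.
F = q v×B = (3.204×10⁻¹⁹ C)·(0, 0, -4.58×10⁴) = (0, 0, -1.47×10⁻¹⁴) N.
|F| = 1.47×10⁻¹⁴ N.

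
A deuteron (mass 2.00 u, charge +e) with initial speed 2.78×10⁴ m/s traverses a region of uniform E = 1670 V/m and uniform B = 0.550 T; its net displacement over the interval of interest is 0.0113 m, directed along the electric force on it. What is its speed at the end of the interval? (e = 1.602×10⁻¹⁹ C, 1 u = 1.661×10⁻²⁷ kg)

B does no work; ΔKE = |q|E d.
½mv_f² = ½mv₀² + |q|Ed = ½(3.322×10⁻²⁷)(2.78×10⁴)² + (1.602×10⁻¹⁹)(1670)(0.0113) ≈ 1.284×10⁻¹⁸ J + 3.023×10⁻¹⁸ J ≈ 4.307×10⁻¹⁸ J.
v_f = √(2·4.307×10⁻¹⁸/3.322×10⁻²⁷) ≈ 5.09×10⁴ m/s.

v_f ≈ 5.09×10⁴ m/s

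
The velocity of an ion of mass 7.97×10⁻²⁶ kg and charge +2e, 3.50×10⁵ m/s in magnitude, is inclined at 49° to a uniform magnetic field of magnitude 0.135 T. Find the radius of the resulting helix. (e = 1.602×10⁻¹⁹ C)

v⊥ = v sinθ = 3.50×10⁵·sin49° ≈ 2.641×10⁵ m/s.
r = m v⊥/(|q|B) = (7.97×10⁻²⁶)(2.641×10⁵)/((3.204×10⁻¹⁹)(0.135)) ≈ 0.487 m.

r ≈ 0.487 m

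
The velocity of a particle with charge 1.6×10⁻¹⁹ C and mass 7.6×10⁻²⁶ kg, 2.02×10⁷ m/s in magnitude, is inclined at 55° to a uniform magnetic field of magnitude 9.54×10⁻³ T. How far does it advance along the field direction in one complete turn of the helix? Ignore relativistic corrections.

v∥ = v cosθ = 2.02×10⁷·cos55° ≈ 1.159×10⁷ m/s.
T = 2πm/(|q|B) = 2π(7.6×10⁻²⁶)/((1.6×10⁻¹⁹)(9.54×10⁻³)) ≈ 3.128×10⁻⁴ s.
pitch = v∥ T = (1.159×10⁷)(3.128×10⁻⁴) ≈ 3620 m.

p ≈ 3620 m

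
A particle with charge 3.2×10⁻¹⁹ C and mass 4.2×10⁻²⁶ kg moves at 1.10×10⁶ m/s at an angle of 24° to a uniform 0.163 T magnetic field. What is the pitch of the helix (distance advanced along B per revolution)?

p ≈ 5.08 m

v∥ = v cosθ = 1.10×10⁶·cos24° ≈ 1.005×10⁶ m/s.
T = 2πm/(|q|B) = 2π(4.2×10⁻²⁶)/((3.2×10⁻¹⁹)(0.163)) ≈ 5.059×10⁻⁶ s.
pitch = v∥ T = (1.005×10⁶)(5.059×10⁻⁶) ≈ 5.08 m.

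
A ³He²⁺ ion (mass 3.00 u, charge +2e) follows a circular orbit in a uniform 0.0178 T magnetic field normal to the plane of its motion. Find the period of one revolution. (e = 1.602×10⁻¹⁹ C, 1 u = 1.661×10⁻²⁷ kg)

The cyclotron period depends only on m, q, B: T = 2πm/(|q|B).
T = 2π(4.983×10⁻²⁷)/((3.204×10⁻¹⁹)(0.0178)) ≈ 5.49×10⁻⁶ s.

T ≈ 5.49×10⁻⁶ s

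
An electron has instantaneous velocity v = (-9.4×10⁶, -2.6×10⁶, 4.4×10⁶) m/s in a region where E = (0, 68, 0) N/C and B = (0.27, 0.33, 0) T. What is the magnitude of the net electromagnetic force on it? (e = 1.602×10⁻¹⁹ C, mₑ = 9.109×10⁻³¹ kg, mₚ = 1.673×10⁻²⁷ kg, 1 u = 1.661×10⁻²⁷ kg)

|F| ≈ 4.88×10⁻¹³ N

v×B = (-1.45×10⁶, 1.19×10⁶, -2.40×10⁶) N/C.
E + v×B = (-1.45×10⁶, 1.19×10⁶, -2.40×10⁶) N/C.
F = q(E + v×B) = (−1.602×10⁻¹⁹ C)·(-1.45×10⁶, 1.19×10⁶, -2.40×10⁶) = (2.33×10⁻¹³, -1.90×10⁻¹³, 3.84×10⁻¹³) N.
|F| = 4.88×10⁻¹³ N.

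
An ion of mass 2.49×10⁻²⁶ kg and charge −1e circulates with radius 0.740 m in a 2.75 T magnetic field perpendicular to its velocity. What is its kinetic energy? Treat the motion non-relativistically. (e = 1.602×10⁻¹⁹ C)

v = |q|Br/m, then KE = ½mv² = (qBr)²/(2m).
v = (1.602×10⁻¹⁹)(2.75)(0.740)/2.49×10⁻²⁶ ≈ 1.309×10⁷ m/s.
KE = ½(2.49×10⁻²⁶)(1.309×10⁷)² ≈ 2.13×10⁻¹² J = 1.33×10⁷ eV.

KE ≈ 1.33×10⁷ eV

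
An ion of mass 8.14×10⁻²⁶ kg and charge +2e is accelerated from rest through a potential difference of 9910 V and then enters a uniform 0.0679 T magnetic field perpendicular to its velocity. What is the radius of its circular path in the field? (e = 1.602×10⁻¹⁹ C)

Acceleration: |q|V = ½mv² ⇒ v = √(2|q|V/m) = √(2·3.204×10⁻¹⁹·9910/8.14×10⁻²⁶) ≈ 2.793×10⁵ m/s.
In the field: r = mv/(|q|B) = (8.14×10⁻²⁶)(2.793×10⁵)/((3.204×10⁻¹⁹)(0.0679)) ≈ 1.05 m.

r ≈ 1.05 m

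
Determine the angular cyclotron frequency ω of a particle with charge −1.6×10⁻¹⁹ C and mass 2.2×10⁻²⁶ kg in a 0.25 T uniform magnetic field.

ω ≈ 1.8×10⁶ rad/s

ω = |q|B/m.
ω = (1.6×10⁻¹⁹)(0.25)/2.2×10⁻²⁶ ≈ 1.8×10⁶ rad/s.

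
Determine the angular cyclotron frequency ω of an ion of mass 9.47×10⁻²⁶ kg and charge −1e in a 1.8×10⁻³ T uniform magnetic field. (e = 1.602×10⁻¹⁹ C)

ω = |q|B/m.
ω = (1.602×10⁻¹⁹)(1.8×10⁻³)/9.47×10⁻²⁶ ≈ 3000 rad/s.

ω ≈ 3000 rad/s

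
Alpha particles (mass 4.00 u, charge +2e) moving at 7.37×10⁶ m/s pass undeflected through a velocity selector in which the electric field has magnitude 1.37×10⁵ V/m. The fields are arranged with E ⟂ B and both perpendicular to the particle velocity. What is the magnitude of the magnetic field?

Balance of forces in the selector: qE = qvB ⇒ B = E/v.
B = 1.37×10⁵/7.37×10⁶ = 0.0186 T.

B = 0.0186 T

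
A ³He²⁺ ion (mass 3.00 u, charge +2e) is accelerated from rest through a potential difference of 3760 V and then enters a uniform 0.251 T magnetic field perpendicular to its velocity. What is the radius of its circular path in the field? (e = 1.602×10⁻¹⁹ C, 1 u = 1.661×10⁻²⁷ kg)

r ≈ 0.0431 m

Acceleration: |q|V = ½mv² ⇒ v = √(2|q|V/m) = √(2·3.204×10⁻¹⁹·3760/4.983×10⁻²⁷) ≈ 6.954×10⁵ m/s.
In the field: r = mv/(|q|B) = (4.983×10⁻²⁷)(6.954×10⁵)/((3.204×10⁻¹⁹)(0.251)) ≈ 0.0431 m.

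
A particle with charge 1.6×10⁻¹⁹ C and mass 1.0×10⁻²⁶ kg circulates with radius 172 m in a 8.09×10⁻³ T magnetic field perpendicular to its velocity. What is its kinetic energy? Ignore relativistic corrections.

KE ≈ 2.48×10⁻¹² J

v = |q|Br/m, then KE = ½mv² = (qBr)²/(2m).
v = (1.6×10⁻¹⁹)(8.09×10⁻³)(172)/1.0×10⁻²⁶ ≈ 2.226×10⁷ m/s.
KE = ½(1.0×10⁻²⁶)(2.226×10⁷)² ≈ 2.48×10⁻¹² J.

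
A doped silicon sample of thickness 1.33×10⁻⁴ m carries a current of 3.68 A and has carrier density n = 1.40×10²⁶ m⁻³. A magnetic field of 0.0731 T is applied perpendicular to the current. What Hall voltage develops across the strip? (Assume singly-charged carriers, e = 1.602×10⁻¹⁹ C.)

V_H = IB/(n e t).
V_H = (3.68)(0.0731)/((1.40×10²⁶)(1.602×10⁻¹⁹)(1.33×10⁻⁴)) ≈ 9.02×10⁻⁵ V.

V_H ≈ 9.02×10⁻⁵ V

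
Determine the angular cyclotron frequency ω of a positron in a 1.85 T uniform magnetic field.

ω = |q|B/m.
ω = (1.602×10⁻¹⁹)(1.85)/9.109×10⁻³¹ ≈ 3.25×10¹¹ rad/s.

ω ≈ 3.25×10¹¹ rad/s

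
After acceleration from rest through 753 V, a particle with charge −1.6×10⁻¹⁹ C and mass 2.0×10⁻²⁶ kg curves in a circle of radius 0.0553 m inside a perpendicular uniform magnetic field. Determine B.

B ≈ 0.248 T

v = √(2|q|V/m) = √(2·1.6×10⁻¹⁹·753/2.0×10⁻²⁶) ≈ 1.098×10⁵ m/s.
B = mv/(|q|r) = (2.0×10⁻²⁶)(1.098×10⁵)/((1.6×10⁻¹⁹)(0.0553)) ≈ 0.248 T.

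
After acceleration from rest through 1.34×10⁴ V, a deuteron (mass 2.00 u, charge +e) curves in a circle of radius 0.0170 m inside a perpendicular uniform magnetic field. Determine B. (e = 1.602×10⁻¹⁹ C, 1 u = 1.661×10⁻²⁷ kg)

B ≈ 1.39 T

v = √(2|q|V/m) = √(2·1.602×10⁻¹⁹·1.34×10⁴/3.322×10⁻²⁷) ≈ 1.137×10⁶ m/s.
B = mv/(|q|r) = (3.322×10⁻²⁷)(1.137×10⁶)/((1.602×10⁻¹⁹)(0.0170)) ≈ 1.39 T.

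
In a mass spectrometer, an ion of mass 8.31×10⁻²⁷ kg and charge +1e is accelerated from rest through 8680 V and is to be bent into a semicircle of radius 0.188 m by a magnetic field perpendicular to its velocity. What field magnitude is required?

B ≈ 0.160 T

v = √(2|q|V/m) = √(2·1.602×10⁻¹⁹·8680/8.31×10⁻²⁷) ≈ 5.785×10⁵ m/s.
B = mv/(|q|r) = (8.31×10⁻²⁷)(5.785×10⁵)/((1.602×10⁻¹⁹)(0.188)) ≈ 0.160 T.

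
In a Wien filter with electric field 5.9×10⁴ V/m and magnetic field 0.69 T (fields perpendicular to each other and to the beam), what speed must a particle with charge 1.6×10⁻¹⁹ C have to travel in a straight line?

v = 8.6×10⁴ m/s

Zero net Lorentz force requires |qE| = |q v×B|, i.e. E = vB.
v = E/B = 5.9×10⁴/0.69 = 8.6×10⁴ m/s.
The result is independent of the particle's charge and mass.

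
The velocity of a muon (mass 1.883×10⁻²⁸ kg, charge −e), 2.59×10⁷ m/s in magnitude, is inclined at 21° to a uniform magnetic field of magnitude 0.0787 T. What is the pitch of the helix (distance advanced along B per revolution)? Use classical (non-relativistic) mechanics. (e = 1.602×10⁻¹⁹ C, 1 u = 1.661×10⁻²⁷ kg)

p ≈ 2.27 m

v∥ = v cosθ = 2.59×10⁷·cos21° ≈ 2.418×10⁷ m/s.
T = 2πm/(|q|B) = 2π(1.883×10⁻²⁸)/((1.602×10⁻¹⁹)(0.0787)) ≈ 9.384×10⁻⁸ s.
pitch = v∥ T = (2.418×10⁷)(9.384×10⁻⁸) ≈ 2.27 m.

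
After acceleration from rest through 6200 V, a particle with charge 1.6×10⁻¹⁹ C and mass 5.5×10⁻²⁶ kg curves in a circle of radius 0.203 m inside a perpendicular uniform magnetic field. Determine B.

B ≈ 0.322 T

v = √(2|q|V/m) = √(2·1.6×10⁻¹⁹·6200/5.5×10⁻²⁶) ≈ 1.899×10⁵ m/s.
B = mv/(|q|r) = (5.5×10⁻²⁶)(1.899×10⁵)/((1.6×10⁻¹⁹)(0.203)) ≈ 0.322 T.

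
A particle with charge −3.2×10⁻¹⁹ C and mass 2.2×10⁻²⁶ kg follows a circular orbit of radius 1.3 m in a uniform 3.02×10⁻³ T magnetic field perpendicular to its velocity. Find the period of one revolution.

T ≈ 1.43×10⁻⁴ s

The cyclotron period depends only on m, q, B: T = 2πm/(|q|B).
T = 2π(2.2×10⁻²⁶)/((3.2×10⁻¹⁹)(3.02×10⁻³)) ≈ 1.43×10⁻⁴ s.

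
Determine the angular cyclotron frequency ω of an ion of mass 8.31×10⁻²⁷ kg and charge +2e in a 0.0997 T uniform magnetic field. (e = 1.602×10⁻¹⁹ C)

ω = |q|B/m.
ω = (3.204×10⁻¹⁹)(0.0997)/8.31×10⁻²⁷ ≈ 3.84×10⁶ rad/s.

ω ≈ 3.84×10⁶ rad/s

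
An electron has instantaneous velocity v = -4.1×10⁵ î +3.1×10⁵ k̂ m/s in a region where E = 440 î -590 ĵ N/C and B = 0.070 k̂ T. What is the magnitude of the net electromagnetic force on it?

|F| ≈ 4.50×10⁻¹⁵ N

v×B = (0, 2.87×10⁴, 0) N/C.
E + v×B = (440, 2.81×10⁴, 0) N/C.
F = q(E + v×B) = (−1.602×10⁻¹⁹ C)·(440, 2.81×10⁴, 0) = (-7.05×10⁻¹⁷, -4.50×10⁻¹⁵, 0) N.
|F| = 4.50×10⁻¹⁵ N.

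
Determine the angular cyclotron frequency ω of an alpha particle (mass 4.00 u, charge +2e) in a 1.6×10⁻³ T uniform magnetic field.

ω ≈ 7.7×10⁴ rad/s

ω = |q|B/m.
ω = (3.204×10⁻¹⁹)(1.6×10⁻³)/6.644×10⁻²⁷ ≈ 7.7×10⁴ rad/s.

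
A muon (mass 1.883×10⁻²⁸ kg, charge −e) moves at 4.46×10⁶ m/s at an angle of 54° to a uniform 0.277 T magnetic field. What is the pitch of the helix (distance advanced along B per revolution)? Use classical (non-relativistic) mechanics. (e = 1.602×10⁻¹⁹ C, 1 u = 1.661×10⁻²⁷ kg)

p ≈ 0.0699 m

v∥ = v cosθ = 4.46×10⁶·cos54° ≈ 2.622×10⁶ m/s.
T = 2πm/(|q|B) = 2π(1.883×10⁻²⁸)/((1.602×10⁻¹⁹)(0.277)) ≈ 2.666×10⁻⁸ s.
pitch = v∥ T = (2.622×10⁶)(2.666×10⁻⁸) ≈ 0.0699 m.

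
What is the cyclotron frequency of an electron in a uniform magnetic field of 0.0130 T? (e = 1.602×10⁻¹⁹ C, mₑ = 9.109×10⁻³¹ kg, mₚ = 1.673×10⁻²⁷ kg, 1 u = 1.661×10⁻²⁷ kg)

f = |q|B/(2πm).
f = (1.602×10⁻¹⁹)(0.0130)/(2π·9.109×10⁻³¹) ≈ 3.64×10⁸ Hz.

f ≈ 3.64×10⁸ Hz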